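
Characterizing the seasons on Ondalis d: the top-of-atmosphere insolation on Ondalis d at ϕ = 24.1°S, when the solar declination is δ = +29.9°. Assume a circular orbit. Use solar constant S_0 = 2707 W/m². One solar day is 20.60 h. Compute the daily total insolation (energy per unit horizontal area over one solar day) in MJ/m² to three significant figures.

31.8 MJ/m²

cos h₀ = −tan(-24.1°) tan(+29.900°) = 0.2572, h₀ = 1.3107 rad.
Bracket: h₀ sin ϕ sin δ + cos ϕ cos δ sin h₀ = 1.3107×-0.40833×0.49849 + 0.91283×0.86690×0.96635 = -0.266791 + 0.764704 = 0.497913.
Q̄ = (S_0/π) × [bracket] = (2707/π) × 0.497913 = 429.03 W/m².
Daily total = Q̄ × 20.60 h × 3600 s/h = 429.03 × 20.60 × 3600 / 10⁶ = 31.82 MJ/m².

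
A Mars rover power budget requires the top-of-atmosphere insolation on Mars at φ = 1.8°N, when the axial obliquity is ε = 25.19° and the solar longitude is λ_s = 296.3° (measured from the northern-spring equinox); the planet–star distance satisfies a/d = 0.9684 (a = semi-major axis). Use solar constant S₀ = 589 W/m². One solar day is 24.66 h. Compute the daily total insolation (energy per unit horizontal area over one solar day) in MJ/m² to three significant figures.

Solar declination: sin δ = sin ε · sin λ_s = sin 25.19° × sin 296.3° = -0.38156, so δ = -22.431°.
cos H₀ = −tan(+1.8°) tan(-22.431°) = 0.0130, H₀ = 1.5578 rad.
Bracket: H₀ sin φ sin δ + cos φ cos δ sin H₀ = 1.5578×0.03141×-0.38156 + 0.99951×0.92434×0.99992 = -0.018670 + 0.923813 = 0.905143.
Inverse-square distance factor (a/d)² = 0.9684² = 0.937799.
Q̄ = (S₀/π) × 0.937799 × [bracket] = (589/π) × 0.937799 × 0.905143 = 159.14 W/m².
Daily total = Q̄ × 24.66 h × 3600 s/h = 159.14 × 24.66 × 3600 / 10⁶ = 14.13 MJ/m².

14.1 MJ/m²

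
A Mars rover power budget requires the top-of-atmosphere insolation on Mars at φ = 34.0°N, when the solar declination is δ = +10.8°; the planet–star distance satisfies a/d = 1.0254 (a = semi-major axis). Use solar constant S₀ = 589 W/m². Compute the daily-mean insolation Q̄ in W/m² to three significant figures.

Q̄ ≈ 194 W/m²

cos H₀ = −tan(+34.0°) tan(+10.800°) = -0.1287, H₀ = 1.6998 rad.
Bracket: H₀ sin φ sin δ + cos φ cos δ sin H₀ = 1.6998×0.55919×0.18738 + 0.82904×0.98229×0.99169 = 0.178107 + 0.807590 = 0.985697.
Inverse-square distance factor (a/d)² = 1.0254² = 1.051445.
Q̄ = (S₀/π) × 1.051445 × [bracket] = (589/π) × 1.051445 × 0.985697 = 194.3 W/m².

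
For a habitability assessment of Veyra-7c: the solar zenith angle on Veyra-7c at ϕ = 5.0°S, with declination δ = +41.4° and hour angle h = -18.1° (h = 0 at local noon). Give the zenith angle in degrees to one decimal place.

cos θ_z = sin ϕ sin δ + cos ϕ cos δ cos h = -0.057637 + 0.710279 = 0.652642.
θ_z = arccos(0.652642) = 49.3°.

θ_z = 49.3°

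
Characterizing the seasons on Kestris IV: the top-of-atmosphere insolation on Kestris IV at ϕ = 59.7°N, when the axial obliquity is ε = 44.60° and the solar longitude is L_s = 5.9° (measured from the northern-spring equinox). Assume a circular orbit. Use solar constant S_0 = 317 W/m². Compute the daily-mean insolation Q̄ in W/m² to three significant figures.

Q̄ ≈ 61.0 W/m²

Solar declination: sin δ = sin ε · sin L_s = sin 44.60° × sin 5.9° = 0.07218, so δ = +4.139°.
cos h₀ = −tan(+59.7°) tan(+4.139°) = -0.1238, h₀ = 1.6950 rad.
Bracket: h₀ sin ϕ sin δ + cos ϕ cos δ sin h₀ = 1.6950×0.86340×0.07218 + 0.50453×0.99739×0.99230 = 0.105633 + 0.499338 = 0.604971.
Q̄ = (S_0/π) × [bracket] = (317/π) × 0.604971 = 61.04 W/m².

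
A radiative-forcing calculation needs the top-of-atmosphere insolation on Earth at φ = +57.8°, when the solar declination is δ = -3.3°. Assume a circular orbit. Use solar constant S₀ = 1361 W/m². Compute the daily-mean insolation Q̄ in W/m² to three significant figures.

Q̄ ≈ 198 W/m²

cos H₀ = −tan(+57.8°) tan(-3.300°) = 0.0916, H₀ = 1.4791 rad.
Bracket: H₀ sin φ sin δ + cos φ cos δ sin H₀ = 1.4791×0.84619×-0.05756 + 0.53288×0.99834×0.99580 = -0.072042 + 0.529761 = 0.457719.
Q̄ = (S₀/π) × [bracket] = (1361/π) × 0.457719 = 198.3 W/m².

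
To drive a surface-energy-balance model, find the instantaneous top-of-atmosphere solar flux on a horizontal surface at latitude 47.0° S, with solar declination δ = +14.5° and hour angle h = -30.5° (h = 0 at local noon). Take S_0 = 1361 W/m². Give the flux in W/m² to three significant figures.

cos θ_z = sin ϕ sin δ + cos ϕ cos δ cos h = -0.183116 + 0.568912 = 0.385796.
Flux = S_0 · cos θ_z = 1361 × 0.385796 = 525.1 W/m².

525 W/m²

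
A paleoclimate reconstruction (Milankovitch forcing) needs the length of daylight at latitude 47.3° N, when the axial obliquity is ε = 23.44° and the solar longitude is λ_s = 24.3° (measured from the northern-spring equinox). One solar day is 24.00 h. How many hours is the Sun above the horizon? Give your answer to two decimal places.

13.38 h

Solar declination: sin δ = sin ε · sin λ_s = sin 23.44° × sin 24.3° = 0.16370, so δ = +9.421°.
cos H₀ = −tan φ · tan δ = −tan(+47.3°) × tan(+9.421°) = -0.1798, so H₀ = 1.7516 rad = 100.36°.
Daylight = 2H₀/(2π) × 24.00 h = (1.7516/π) × 24.00 = 13.38 h.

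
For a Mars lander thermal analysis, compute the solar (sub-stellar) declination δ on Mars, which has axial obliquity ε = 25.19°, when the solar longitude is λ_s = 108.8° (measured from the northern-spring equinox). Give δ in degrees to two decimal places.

δ = +23.76°

sin δ = sin ε · sin λ_s = sin 25.19° × sin 108.8° = 0.402914.
δ = arcsin(0.402914) = +23.76°.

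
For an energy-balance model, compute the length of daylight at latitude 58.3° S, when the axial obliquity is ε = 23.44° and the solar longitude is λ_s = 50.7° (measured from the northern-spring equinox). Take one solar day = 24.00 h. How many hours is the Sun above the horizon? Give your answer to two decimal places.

7.79 h

Solar declination: sin δ = sin ε · sin λ_s = sin 23.44° × sin 50.7° = 0.30782, so δ = +17.928°.
cos H₀ = −tan φ · tan δ = −tan(-58.3°) × tan(+17.928°) = 0.5238, so H₀ = 1.0194 rad = 58.41°.
Daylight = 2H₀/(2π) × 24.00 h = (1.0194/π) × 24.00 = 7.79 h.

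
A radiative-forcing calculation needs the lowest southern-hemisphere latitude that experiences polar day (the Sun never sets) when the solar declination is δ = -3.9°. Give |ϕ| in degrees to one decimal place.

|ϕ| = 86.1°

Polar day requires cos h₀ = −tan ϕ tan δ ≤ −1, i.e. tan ϕ tan δ ≥ 1.
The boundary is |tan ϕ| · |tan δ| = 1, so |ϕ| = 90° − |δ| = 90° − 3.9° = 86.1° in the southern hemisphere.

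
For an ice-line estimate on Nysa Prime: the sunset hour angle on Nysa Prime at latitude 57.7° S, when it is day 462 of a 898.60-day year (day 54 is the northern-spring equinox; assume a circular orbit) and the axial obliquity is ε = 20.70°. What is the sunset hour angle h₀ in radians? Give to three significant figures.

Solar longitude: L_s = 360° × (462 − 54)/898.60 = 163.454°.
sin δ = sin 20.70° × sin 163.454° = 0.10066, so δ = +5.777°.
cos h₀ = −tan ϕ · tan δ = −tan(-57.7°) × tan(+5.777°) = 0.1600, so h₀ = 1.4101 rad = 80.79°.

h₀ = 1.41 rad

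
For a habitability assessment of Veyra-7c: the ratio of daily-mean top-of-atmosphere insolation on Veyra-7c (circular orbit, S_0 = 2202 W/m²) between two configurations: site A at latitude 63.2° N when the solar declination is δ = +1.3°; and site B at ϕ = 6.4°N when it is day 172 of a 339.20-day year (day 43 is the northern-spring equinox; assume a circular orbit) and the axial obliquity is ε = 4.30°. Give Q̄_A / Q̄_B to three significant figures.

Q̄_A / Q̄_B ≈ 0.482

— Configuration A (ϕ=+63.2°):
cos h₀ = −tan(+63.2°) tan(+1.300°) = -0.0449, h₀ = 1.6157 rad.
Bracket: h₀ sin ϕ sin δ + cos ϕ cos δ sin h₀ = 1.6157×0.89259×0.02269 + 0.45088×0.99974×0.99899 = 0.032723 + 0.450308 = 0.483031.
Q̄ = (S_0/π) × [bracket] = (2202/π) × 0.483031 = 338.57 W/m².
— Configuration B (ϕ=+6.4°):
Solar longitude: L_s = 360° × (172 − 43)/339.20 = 136.910°.
sin δ = sin 4.30° × sin 136.910° = 0.05122, so δ = +2.936°.
cos h₀ = −tan(+6.4°) tan(+2.936°) = -0.0058, h₀ = 1.5765 rad.
Bracket: h₀ sin ϕ sin δ + cos ϕ cos δ sin h₀ = 1.5765×0.11147×0.05122 + 0.99377×0.99869×0.99998 = 0.009001 + 0.992448 = 1.001449.
Q̄ = (S_0/π) × [bracket] = (2202/π) × 1.001449 = 701.93 W/m².
Ratio Q̄_A / Q̄_B = 338.57 / 701.93 = 0.4823.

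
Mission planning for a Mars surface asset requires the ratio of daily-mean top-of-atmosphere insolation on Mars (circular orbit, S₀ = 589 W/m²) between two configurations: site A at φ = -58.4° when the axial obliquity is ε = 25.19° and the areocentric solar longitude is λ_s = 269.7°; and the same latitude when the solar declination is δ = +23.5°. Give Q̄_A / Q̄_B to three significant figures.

— Configuration A (φ=-58.4°):
sin δ = sin 25.19° × sin 269.7° = -0.42562, so δ = -25.190°.
cos H₀ = −tan(-58.4°) tan(-25.190°) = -0.7645, H₀ = 2.4411 rad.
Bracket: H₀ sin φ sin δ + cos φ cos δ sin H₀ = 2.4411×-0.85173×-0.42562 + 0.52399×0.90490×0.64459 = 0.884931 + 0.305638 = 1.190569.
Q̄ = (S₀/π) × [bracket] = (589/π) × 1.190569 = 223.21 W/m².
— Configuration B (φ=-58.4°):
cos H₀ = −tan(-58.4°) tan(+23.500°) = 0.7068, H₀ = 0.7859 rad.
Bracket: H₀ sin φ sin δ + cos φ cos δ sin H₀ = 0.7859×-0.85173×0.39875 + 0.52399×0.91706×0.70744 = -0.266913 + 0.339946 = 0.073033.
Q̄ = (S₀/π) × [bracket] = (589/π) × 0.073033 = 13.693 W/m².
Ratio Q̄_A / Q̄_B = 223.21 / 13.693 = 16.30.

Q̄_A / Q̄_B ≈ 16.3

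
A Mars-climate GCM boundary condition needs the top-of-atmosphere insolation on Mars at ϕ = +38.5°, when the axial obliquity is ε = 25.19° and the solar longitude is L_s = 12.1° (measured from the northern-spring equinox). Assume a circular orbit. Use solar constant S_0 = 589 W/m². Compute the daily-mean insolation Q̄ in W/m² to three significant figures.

Solar declination: sin δ = sin ε · sin L_s = sin 25.19° × sin 12.1° = 0.08922, so δ = +5.119°.
cos h₀ = −tan(+38.5°) tan(+5.119°) = -0.0713, h₀ = 1.6421 rad.
Bracket: h₀ sin ϕ sin δ + cos ϕ cos δ sin h₀ = 1.6421×0.62251×0.08922 + 0.78261×0.99601×0.99746 = 0.091203 + 0.777507 = 0.868710.
Q̄ = (S_0/π) × [bracket] = (589/π) × 0.868710 = 162.9 W/m².

Q̄ ≈ 163 W/m²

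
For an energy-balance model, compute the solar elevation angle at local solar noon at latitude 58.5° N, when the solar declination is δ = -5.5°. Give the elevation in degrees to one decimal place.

At local noon the hour angle is zero, so the zenith angle equals |φ − δ| = |+58.5° − (-5.500°)| = 64.000°.
Elevation = 90° − 64.000° = 26.0°.

26.0°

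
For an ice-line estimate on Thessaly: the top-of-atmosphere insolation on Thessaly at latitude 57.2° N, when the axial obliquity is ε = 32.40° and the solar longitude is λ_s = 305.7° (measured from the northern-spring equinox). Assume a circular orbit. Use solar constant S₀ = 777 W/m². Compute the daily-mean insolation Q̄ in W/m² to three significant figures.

Solar declination: sin δ = sin ε · sin λ_s = sin 32.40° × sin 305.7° = -0.43514, so δ = -25.794°.
cos H₀ = −tan(+57.2°) tan(-25.794°) = 0.7499, H₀ = 0.7229 rad.
Bracket: H₀ sin φ sin δ + cos φ cos δ sin H₀ = 0.7229×0.84057×-0.43514 + 0.54171×0.90036×0.66153 = -0.264412 + 0.322651 = 0.058239.
Q̄ = (S₀/π) × [bracket] = (777/π) × 0.058239 = 14.40 W/m².

Q̄ ≈ 14.4 W/m²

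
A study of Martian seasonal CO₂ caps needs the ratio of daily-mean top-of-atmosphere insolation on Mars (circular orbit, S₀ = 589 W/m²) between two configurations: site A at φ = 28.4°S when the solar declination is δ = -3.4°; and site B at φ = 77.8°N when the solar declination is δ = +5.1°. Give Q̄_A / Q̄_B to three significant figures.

— Configuration A (φ=-28.4°):
cos H₀ = −tan(-28.4°) tan(-3.400°) = -0.0321, H₀ = 1.6029 rad.
Bracket: H₀ sin φ sin δ + cos φ cos δ sin H₀ = 1.6029×-0.47562×-0.05931 + 0.87965×0.99824×0.99948 = 0.045216 + 0.877645 = 0.922861.
Q̄ = (S₀/π) × [bracket] = (589/π) × 0.922861 = 173.02 W/m².
— Configuration B (φ=+77.8°):
cos H₀ = −tan(+77.8°) tan(+5.100°) = -0.4128, H₀ = 1.9963 rad.
Bracket: H₀ sin φ sin δ + cos φ cos δ sin H₀ = 1.9963×0.97742×0.08889 + 0.21132×0.99604×0.91083 = 0.173444 + 0.191714 = 0.365158.
Q̄ = (S₀/π) × [bracket] = (589/π) × 0.365158 = 68.461 W/m².
Ratio Q̄_A / Q̄_B = 173.02 / 68.461 = 2.527.

Q̄_A / Q̄_B ≈ 2.53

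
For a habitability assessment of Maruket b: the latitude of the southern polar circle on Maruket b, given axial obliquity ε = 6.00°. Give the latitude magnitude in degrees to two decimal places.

The polar circle is the lowest latitude that experiences at least one full rotation of continuous darkness at the northern-summer solstice; it lies at |φ| = 90° − ε = 90° − 6.00° = 84.00°.

84.00°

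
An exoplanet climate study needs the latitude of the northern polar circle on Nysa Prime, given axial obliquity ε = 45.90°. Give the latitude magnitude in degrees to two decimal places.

44.10°

The polar circle is the lowest latitude that experiences at least one full rotation of continuous daylight at the northern-summer solstice; it lies at |φ| = 90° − ε = 90° − 45.90° = 44.10°.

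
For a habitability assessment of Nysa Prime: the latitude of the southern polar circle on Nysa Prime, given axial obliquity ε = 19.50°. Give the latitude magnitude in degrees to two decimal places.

The polar circle is the lowest latitude that experiences at least one full rotation of continuous darkness at the northern-summer solstice; it lies at |ϕ| = 90° − ε = 90° − 19.50° = 70.50°.

70.50°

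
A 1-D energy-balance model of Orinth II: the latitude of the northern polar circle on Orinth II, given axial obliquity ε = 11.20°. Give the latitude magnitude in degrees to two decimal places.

78.80°

The polar circle is the lowest latitude that experiences at least one full rotation of continuous daylight at the northern-summer solstice; it lies at |ϕ| = 90° − ε = 90° − 11.20° = 78.80°.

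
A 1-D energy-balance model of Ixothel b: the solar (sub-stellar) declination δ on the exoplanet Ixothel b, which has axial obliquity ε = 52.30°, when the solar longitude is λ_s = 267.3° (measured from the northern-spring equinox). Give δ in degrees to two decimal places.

δ = -52.22°

sin δ = sin ε · sin λ_s = sin 52.30° × sin 267.3° = -0.790345.
δ = arcsin(-0.790345) = -52.22°.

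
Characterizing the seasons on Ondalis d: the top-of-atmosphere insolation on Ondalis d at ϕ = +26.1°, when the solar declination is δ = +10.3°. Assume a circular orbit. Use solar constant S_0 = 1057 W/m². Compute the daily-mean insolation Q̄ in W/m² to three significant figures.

cos h₀ = −tan(+26.1°) tan(+10.300°) = -0.0890, h₀ = 1.6599 rad.
Bracket: h₀ sin ϕ sin δ + cos ϕ cos δ sin h₀ = 1.6599×0.43994×0.17880 + 0.89803×0.98389×0.99603 = 0.130570 + 0.880055 = 1.010625.
Q̄ = (S_0/π) × [bracket] = (1057/π) × 1.010625 = 340.0 W/m².

Q̄ ≈ 340 W/m²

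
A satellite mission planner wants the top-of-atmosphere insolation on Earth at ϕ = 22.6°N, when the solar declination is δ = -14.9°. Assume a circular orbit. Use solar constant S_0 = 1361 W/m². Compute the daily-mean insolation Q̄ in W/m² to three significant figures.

Q̄ ≈ 322 W/m²

cos h₀ = −tan(+22.6°) tan(-14.900°) = 0.1108, h₀ = 1.4598 rad.
Bracket: h₀ sin ϕ sin δ + cos ϕ cos δ sin h₀ = 1.4598×0.38430×-0.25713 + 0.92321×0.96638×0.99385 = -0.144250 + 0.886685 = 0.742435.
Q̄ = (S_0/π) × [bracket] = (1361/π) × 0.742435 = 321.6 W/m².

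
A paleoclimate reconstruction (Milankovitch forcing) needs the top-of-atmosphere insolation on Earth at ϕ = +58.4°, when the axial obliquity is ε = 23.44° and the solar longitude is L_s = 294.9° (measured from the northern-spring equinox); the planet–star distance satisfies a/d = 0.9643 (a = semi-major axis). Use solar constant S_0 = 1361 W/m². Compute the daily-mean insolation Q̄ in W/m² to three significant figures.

Solar declination: sin δ = sin ε · sin L_s = sin 23.44° × sin 294.9° = -0.36081, so δ = -21.150°.
cos h₀ = −tan(+58.4°) tan(-21.150°) = 0.6289, h₀ = 0.8907 rad.
Bracket: h₀ sin ϕ sin δ + cos ϕ cos δ sin h₀ = 0.8907×0.85173×-0.36081 + 0.52399×0.93264×0.77753 = -0.273723 + 0.379974 = 0.106251.
Inverse-square distance factor (a/d)² = 0.9643² = 0.929874.
Q̄ = (S_0/π) × 0.929874 × [bracket] = (1361/π) × 0.929874 × 0.106251 = 42.80 W/m².

Q̄ ≈ 42.8 W/m²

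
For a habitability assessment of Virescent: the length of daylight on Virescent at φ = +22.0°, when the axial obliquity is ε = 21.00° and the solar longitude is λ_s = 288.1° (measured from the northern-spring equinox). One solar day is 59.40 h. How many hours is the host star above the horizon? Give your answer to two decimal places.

26.92 h

Solar declination: sin δ = sin ε · sin λ_s = sin 21.00° × sin 288.1° = -0.34063, so δ = -19.916°.
cos H₀ = −tan φ · tan δ = −tan(+22.0°) × tan(-19.916°) = 0.1464, so H₀ = 1.4239 rad = 81.58°.
Daylight = 2H₀/(2π) × 59.40 h = (1.4239/π) × 59.40 = 26.92 h.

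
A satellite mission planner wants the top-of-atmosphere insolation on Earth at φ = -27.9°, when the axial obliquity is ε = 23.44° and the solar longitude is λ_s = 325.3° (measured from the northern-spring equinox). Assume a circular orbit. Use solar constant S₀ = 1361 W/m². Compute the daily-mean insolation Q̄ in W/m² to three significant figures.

Solar declination: sin δ = sin ε · sin λ_s = sin 23.44° × sin 325.3° = -0.22645, so δ = -13.088°.
cos H₀ = −tan(-27.9°) tan(-13.088°) = -0.1231, H₀ = 1.6942 rad.
Bracket: H₀ sin φ sin δ + cos φ cos δ sin H₀ = 1.6942×-0.46793×-0.22645 + 0.88377×0.97402×0.99239 = 0.179522 + 0.854259 = 1.033781.
Q̄ = (S₀/π) × [bracket] = (1361/π) × 1.033781 = 447.9 W/m².

Q̄ ≈ 448 W/m²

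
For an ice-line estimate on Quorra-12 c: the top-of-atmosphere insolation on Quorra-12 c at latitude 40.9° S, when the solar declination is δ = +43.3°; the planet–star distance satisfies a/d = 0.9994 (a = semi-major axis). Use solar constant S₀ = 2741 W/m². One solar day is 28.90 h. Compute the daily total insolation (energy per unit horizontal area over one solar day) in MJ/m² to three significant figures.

3.74 MJ/m²

cos H₀ = −tan(-40.9°) tan(+43.300°) = 0.8163, H₀ = 0.6158 rad.
Bracket: H₀ sin φ sin δ + cos φ cos δ sin H₀ = 0.6158×-0.65474×0.68582 + 0.75585×0.72777×0.57764 = -0.276515 + 0.317751 = 0.041236.
Inverse-square distance factor (a/d)² = 0.9994² = 0.998800.
Q̄ = (S₀/π) × 0.998800 × [bracket] = (2741/π) × 0.998800 × 0.041236 = 35.935 W/m².
Daily total = Q̄ × 28.90 h × 3600 s/h = 35.935 × 28.90 × 3600 / 10⁶ = 3.739 MJ/m².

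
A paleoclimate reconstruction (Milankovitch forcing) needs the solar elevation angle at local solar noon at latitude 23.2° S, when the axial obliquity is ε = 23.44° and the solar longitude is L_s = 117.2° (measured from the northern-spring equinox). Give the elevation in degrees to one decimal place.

46.1°

Solar declination: sin δ = sin ε · sin L_s = sin 23.44° × sin 117.2° = 0.35380, so δ = +20.720°.
At local noon the hour angle is zero, so the zenith angle equals |ϕ − δ| = |-23.2° − (+20.720°)| = 43.920°.
Elevation = 90° − 43.920° = 46.1°.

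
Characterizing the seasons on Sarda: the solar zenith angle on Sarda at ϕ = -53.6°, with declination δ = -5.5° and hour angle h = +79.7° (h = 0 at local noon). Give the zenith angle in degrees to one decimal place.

cos θ_z = sin ϕ sin δ + cos ϕ cos δ cos h = 0.077146 + 0.105616 = 0.182762.
θ_z = arccos(0.182762) = 79.5°.

θ_z = 79.5°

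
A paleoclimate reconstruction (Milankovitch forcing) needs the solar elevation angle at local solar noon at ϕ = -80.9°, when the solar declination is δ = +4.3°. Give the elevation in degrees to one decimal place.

4.8°

At local noon the hour angle is zero, so the zenith angle equals |ϕ − δ| = |-80.9° − (+4.300°)| = 85.200°.
Elevation = 90° − 85.200° = 4.8°.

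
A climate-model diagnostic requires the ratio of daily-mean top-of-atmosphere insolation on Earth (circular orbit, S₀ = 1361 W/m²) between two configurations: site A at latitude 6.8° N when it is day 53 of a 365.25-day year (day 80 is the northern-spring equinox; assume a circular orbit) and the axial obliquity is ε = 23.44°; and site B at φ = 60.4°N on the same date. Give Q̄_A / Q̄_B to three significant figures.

— Configuration A (φ=+6.8°):
Solar longitude: λ_s = 360° × (53 − 80)/365.25 = -26.612°, i.e. -26.612° + 360° = 333.388°.
sin δ = sin 23.44° × sin 333.388° = -0.17819, so δ = -10.264°.
cos H₀ = −tan(+6.8°) tan(-10.264°) = 0.0216, H₀ = 1.5492 rad.
Bracket: H₀ sin φ sin δ + cos φ cos δ sin H₀ = 1.5492×0.11840×-0.17819 + 0.99297×0.98400×0.99977 = -0.032685 + 0.976858 = 0.944173.
Q̄ = (S₀/π) × [bracket] = (1361/π) × 0.944173 = 409.03 W/m².
— Configuration B (φ=+60.4°):
cos H₀ = −tan(+60.4°) tan(-10.264°) = 0.3188, H₀ = 1.2464 rad.
Bracket: H₀ sin φ sin δ + cos φ cos δ sin H₀ = 1.2464×0.86949×-0.17819 + 0.49394×0.98400×0.94783 = -0.193110 + 0.460680 = 0.267570.
Q̄ = (S₀/π) × [bracket] = (1361/π) × 0.267570 = 115.92 W/m².
Ratio Q̄_A / Q̄_B = 409.03 / 115.92 = 3.529.

Q̄_A / Q̄_B ≈ 3.53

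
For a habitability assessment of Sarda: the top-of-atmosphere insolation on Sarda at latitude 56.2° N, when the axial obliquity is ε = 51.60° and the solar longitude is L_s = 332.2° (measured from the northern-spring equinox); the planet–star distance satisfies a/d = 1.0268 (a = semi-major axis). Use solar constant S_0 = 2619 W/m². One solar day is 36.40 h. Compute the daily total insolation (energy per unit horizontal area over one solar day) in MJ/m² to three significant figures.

Solar declination: sin δ = sin ε · sin L_s = sin 51.60° × sin 332.2° = -0.36550, so δ = -21.439°.
cos h₀ = −tan(+56.2°) tan(-21.439°) = 0.5866, h₀ = 0.9440 rad.
Bracket: h₀ sin ϕ sin δ + cos ϕ cos δ sin h₀ = 0.9440×0.83098×-0.36550 + 0.55630×0.93081×0.80990 = -0.286715 + 0.419374 = 0.132659.
Inverse-square distance factor (a/d)² = 1.0268² = 1.054318.
Q̄ = (S_0/π) × 1.054318 × [bracket] = (2619/π) × 1.054318 × 0.132659 = 116.60 W/m².
Daily total = Q̄ × 36.40 h × 3600 s/h = 116.60 × 36.40 × 3600 / 10⁶ = 15.28 MJ/m².

15.3 MJ/m²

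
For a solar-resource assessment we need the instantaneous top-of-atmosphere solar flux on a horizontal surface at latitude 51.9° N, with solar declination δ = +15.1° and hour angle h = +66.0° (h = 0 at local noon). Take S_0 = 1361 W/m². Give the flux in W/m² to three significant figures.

609 W/m²

cos θ_z = sin ϕ sin δ + cos ϕ cos δ cos h = 0.205000 + 0.242306 = 0.447306.
Flux = S_0 · cos θ_z = 1361 × 0.447306 = 608.8 W/m².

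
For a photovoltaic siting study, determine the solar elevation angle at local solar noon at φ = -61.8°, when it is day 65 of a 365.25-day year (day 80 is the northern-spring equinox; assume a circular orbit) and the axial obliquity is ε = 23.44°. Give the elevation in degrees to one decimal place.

Solar longitude: λ_s = 360° × (65 − 80)/365.25 = -14.784°, i.e. -14.784° + 360° = 345.216°.
sin δ = sin 23.44° × sin 345.216° = -0.10151, so δ = -5.826°.
At local noon the hour angle is zero, so the zenith angle equals |φ − δ| = |-61.8° − (-5.826°)| = 55.974°.
Elevation = 90° − 55.974° = 34.0°.

34.0°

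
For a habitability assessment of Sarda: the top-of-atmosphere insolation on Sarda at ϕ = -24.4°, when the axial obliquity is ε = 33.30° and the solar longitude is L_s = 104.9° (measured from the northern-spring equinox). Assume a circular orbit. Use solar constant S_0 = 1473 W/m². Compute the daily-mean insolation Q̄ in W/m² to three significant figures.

Solar declination: sin δ = sin ε · sin L_s = sin 33.30° × sin 104.9° = 0.53056, so δ = +32.043°.
cos h₀ = −tan(-24.4°) tan(+32.043°) = 0.2839, h₀ = 1.2829 rad.
Bracket: h₀ sin ϕ sin δ + cos ϕ cos δ sin h₀ = 1.2829×-0.41310×0.53056 + 0.91068×0.84765×0.95884 = -0.281179 + 0.740165 = 0.458986.
Q̄ = (S_0/π) × [bracket] = (1473/π) × 0.458986 = 215.2 W/m².

Q̄ ≈ 215 W/m²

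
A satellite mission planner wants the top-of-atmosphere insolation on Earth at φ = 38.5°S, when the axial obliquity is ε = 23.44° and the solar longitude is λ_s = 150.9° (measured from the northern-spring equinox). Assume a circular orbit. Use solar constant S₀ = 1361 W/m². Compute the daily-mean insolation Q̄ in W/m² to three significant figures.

Q̄ ≈ 255 W/m²

Solar declination: sin δ = sin ε · sin λ_s = sin 23.44° × sin 150.9° = 0.19346, so δ = +11.155°.
cos H₀ = −tan(-38.5°) tan(+11.155°) = 0.1568, H₀ = 1.4133 rad.
Bracket: H₀ sin φ sin δ + cos φ cos δ sin H₀ = 1.4133×-0.62251×0.19346 + 0.78261×0.98111×0.98762 = -0.170205 + 0.758321 = 0.588116.
Q̄ = (S₀/π) × [bracket] = (1361/π) × 0.588116 = 254.8 W/m².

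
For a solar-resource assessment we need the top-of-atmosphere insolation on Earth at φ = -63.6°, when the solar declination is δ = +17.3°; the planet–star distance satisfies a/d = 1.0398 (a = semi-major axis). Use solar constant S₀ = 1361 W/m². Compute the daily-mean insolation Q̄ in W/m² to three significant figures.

Q̄ ≈ 43.5 W/m²

cos H₀ = −tan(-63.6°) tan(+17.300°) = 0.6274, H₀ = 0.8925 rad.
Bracket: H₀ sin φ sin δ + cos φ cos δ sin H₀ = 0.8925×-0.89571×0.29737 + 0.44464×0.95476×0.77866 = -0.237724 + 0.330560 = 0.092836.
Inverse-square distance factor (a/d)² = 1.0398² = 1.081184.
Q̄ = (S₀/π) × 1.081184 × [bracket] = (1361/π) × 1.081184 × 0.092836 = 43.48 W/m².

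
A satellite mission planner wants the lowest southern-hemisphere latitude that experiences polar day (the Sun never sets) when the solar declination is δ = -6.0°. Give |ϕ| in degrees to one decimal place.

|ϕ| = 84.0°

Polar day requires cos h₀ = −tan ϕ tan δ ≤ −1, i.e. tan ϕ tan δ ≥ 1.
The boundary is |tan ϕ| · |tan δ| = 1, so |ϕ| = 90° − |δ| = 90° − 6.0° = 84.0° in the southern hemisphere.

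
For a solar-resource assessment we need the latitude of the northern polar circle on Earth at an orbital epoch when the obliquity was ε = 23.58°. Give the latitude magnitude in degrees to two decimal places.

66.42°

The polar circle is the lowest latitude that experiences at least one full rotation of continuous daylight at the northern-summer solstice; it lies at |φ| = 90° − ε = 90° − 23.58° = 66.42°.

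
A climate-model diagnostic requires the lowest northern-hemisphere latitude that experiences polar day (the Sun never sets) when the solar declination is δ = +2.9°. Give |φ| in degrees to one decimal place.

|φ| = 87.1°

Polar day requires cos H₀ = −tan φ tan δ ≤ −1, i.e. tan φ tan δ ≥ 1.
The boundary is |tan φ| · |tan δ| = 1, so |φ| = 90° − |δ| = 90° − 2.9° = 87.1° in the northern hemisphere.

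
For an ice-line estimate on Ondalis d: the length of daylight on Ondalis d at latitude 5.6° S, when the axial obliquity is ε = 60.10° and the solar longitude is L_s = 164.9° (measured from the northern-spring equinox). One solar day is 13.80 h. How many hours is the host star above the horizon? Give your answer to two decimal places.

6.80 h

Solar declination: sin δ = sin ε · sin L_s = sin 60.10° × sin 164.9° = 0.22583, so δ = +13.052°.
cos h₀ = −tan ϕ · tan δ = −tan(-5.6°) × tan(+13.052°) = 0.0227, so h₀ = 1.5481 rad = 88.70°.
Daylight = 2h₀/(2π) × 13.80 h = (1.5481/π) × 13.80 = 6.80 h.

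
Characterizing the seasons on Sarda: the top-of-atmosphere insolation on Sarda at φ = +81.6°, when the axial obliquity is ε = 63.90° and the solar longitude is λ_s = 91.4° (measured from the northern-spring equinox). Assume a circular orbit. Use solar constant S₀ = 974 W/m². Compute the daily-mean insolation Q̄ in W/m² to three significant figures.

Solar declination: sin δ = sin ε · sin λ_s = sin 63.90° × sin 91.4° = 0.89776, so δ = +63.865°.
cos H₀ = −tan(+81.6°) tan(+63.865°) = -13.8021 ≤ −1 ⇒ polar day, H₀ = π.
Bracket: H₀ sin φ sin δ + cos φ cos δ sin H₀ = 3.1416×0.98927×0.89776 + 0.14608×0.44049×0.00000 = 2.790140 + 0.000000 = 2.790140.
Q̄ = (S₀/π) × [bracket] = (974/π) × 2.790140 = 865.0 W/m².

Q̄ ≈ 865 W/m²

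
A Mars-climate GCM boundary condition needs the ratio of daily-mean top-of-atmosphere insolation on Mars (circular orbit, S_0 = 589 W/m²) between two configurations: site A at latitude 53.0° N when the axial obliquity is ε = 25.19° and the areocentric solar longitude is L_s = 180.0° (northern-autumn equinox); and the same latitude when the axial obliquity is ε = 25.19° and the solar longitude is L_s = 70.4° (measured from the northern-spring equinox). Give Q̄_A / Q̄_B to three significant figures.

Q̄_A / Q̄_B ≈ 0.523

— Configuration A (ϕ=+53.0°):
sin δ = sin 25.19° × sin 180.0° = 0.00000, so δ = +0.000°.
cos h₀ = −tan(+53.0°) tan(+0.000°) = -0.0000, h₀ = 1.5708 rad.
Bracket: h₀ sin ϕ sin δ + cos ϕ cos δ sin h₀ = 1.5708×0.79864×0.00000 + 0.60182×1.00000×1.00000 = 0.000000 + 0.601820 = 0.601820.
Q̄ = (S_0/π) × [bracket] = (589/π) × 0.601820 = 112.83 W/m².
— Configuration B (ϕ=+53.0°):
Solar declination: sin δ = sin ε · sin L_s = sin 25.19° × sin 70.4° = 0.40096, so δ = +23.638°.
cos h₀ = −tan(+53.0°) tan(+23.638°) = -0.5808, h₀ = 2.1905 rad.
Bracket: h₀ sin ϕ sin δ + cos ϕ cos δ sin h₀ = 2.1905×0.79864×0.40096 + 0.60182×0.91610×0.81403 = 0.701448 + 0.448797 = 1.150245.
Q̄ = (S_0/π) × [bracket] = (589/π) × 1.150245 = 215.65 W/m².
Ratio Q̄_A / Q̄_B = 112.83 / 215.65 = 0.5232.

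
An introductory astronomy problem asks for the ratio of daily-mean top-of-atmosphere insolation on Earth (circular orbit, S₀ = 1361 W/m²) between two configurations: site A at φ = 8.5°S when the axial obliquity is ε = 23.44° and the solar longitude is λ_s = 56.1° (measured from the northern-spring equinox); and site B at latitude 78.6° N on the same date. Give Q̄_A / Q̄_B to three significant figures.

— Configuration A (φ=-8.5°):
Solar declination: sin δ = sin ε · sin λ_s = sin 23.44° × sin 56.1° = 0.33017, so δ = +19.279°.
cos H₀ = −tan(-8.5°) tan(+19.279°) = 0.0523, H₀ = 1.5185 rad.
Bracket: H₀ sin φ sin δ + cos φ cos δ sin H₀ = 1.5185×-0.14781×0.33017 + 0.98902×0.94392×0.99863 = -0.074106 + 0.932277 = 0.858171.
Q̄ = (S₀/π) × [bracket] = (1361/π) × 0.858171 = 371.78 W/m².
— Configuration B (φ=+78.6°):
cos H₀ = −tan(+78.6°) tan(+19.279°) = -1.7347 ≤ −1 ⇒ polar day, H₀ = π.
Bracket: H₀ sin φ sin δ + cos φ cos δ sin H₀ = 3.1416×0.98027×0.33017 + 0.19766×0.94392×0.00000 = 1.016797 + 0.000000 = 1.016797.
Q̄ = (S₀/π) × [bracket] = (1361/π) × 1.016797 = 440.50 W/m².
Ratio Q̄_A / Q̄_B = 371.78 / 440.50 = 0.8440.

Q̄_A / Q̄_B ≈ 0.844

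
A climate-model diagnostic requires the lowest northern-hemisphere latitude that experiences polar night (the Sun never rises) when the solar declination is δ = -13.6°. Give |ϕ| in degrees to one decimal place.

Polar night requires cos h₀ = −tan ϕ tan δ ≥ 1, i.e. tan ϕ tan δ ≤ −1.
The boundary is |tan ϕ| · |tan δ| = 1, so |ϕ| = 90° − |δ| = 90° − 13.6° = 76.4° in the northern hemisphere.

|ϕ| = 76.4°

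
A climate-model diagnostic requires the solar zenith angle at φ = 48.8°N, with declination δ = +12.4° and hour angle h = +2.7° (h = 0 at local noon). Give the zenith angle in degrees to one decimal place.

cos θ_z = sin φ sin δ + cos φ cos δ cos h = 0.161570 + 0.642610 = 0.804180.
θ_z = arccos(0.804180) = 36.5°.

θ_z = 36.5°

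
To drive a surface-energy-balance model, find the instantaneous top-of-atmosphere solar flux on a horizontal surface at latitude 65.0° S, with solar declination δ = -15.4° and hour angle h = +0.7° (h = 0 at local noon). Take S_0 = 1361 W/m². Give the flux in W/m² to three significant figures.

882 W/m²

cos θ_z = sin ϕ sin δ + cos ϕ cos δ cos h = 0.240676 + 0.407414 = 0.648090.
Flux = S_0 · cos θ_z = 1361 × 0.648090 = 882.1 W/m².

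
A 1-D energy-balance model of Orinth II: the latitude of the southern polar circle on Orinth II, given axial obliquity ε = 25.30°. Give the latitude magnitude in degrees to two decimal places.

The polar circle is the lowest latitude that experiences at least one full rotation of continuous darkness at the northern-summer solstice; it lies at |ϕ| = 90° − ε = 90° − 25.30° = 64.70°.

64.70°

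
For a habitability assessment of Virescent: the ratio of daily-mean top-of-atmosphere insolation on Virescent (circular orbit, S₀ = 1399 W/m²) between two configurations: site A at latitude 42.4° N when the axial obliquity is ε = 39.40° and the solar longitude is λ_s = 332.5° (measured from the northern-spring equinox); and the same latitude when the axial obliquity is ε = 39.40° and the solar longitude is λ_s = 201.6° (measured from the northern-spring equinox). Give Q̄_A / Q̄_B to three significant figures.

Q̄_A / Q̄_B ≈ 0.868

— Configuration A (φ=+42.4°):
Solar declination: sin δ = sin ε · sin λ_s = sin 39.40° × sin 332.5° = -0.29309, so δ = -17.043°.
cos H₀ = −tan(+42.4°) tan(-17.043°) = 0.2799, H₀ = 1.2871 rad.
Bracket: H₀ sin φ sin δ + cos φ cos δ sin H₀ = 1.2871×0.67430×-0.29309 + 0.73846×0.95609×0.96002 = -0.254370 + 0.677807 = 0.423437.
Q̄ = (S₀/π) × [bracket] = (1399/π) × 0.423437 = 188.56 W/m².
— Configuration B (φ=+42.4°):
Solar declination: sin δ = sin ε · sin λ_s = sin 39.40° × sin 201.6° = -0.23366, so δ = -13.513°.
cos H₀ = −tan(+42.4°) tan(-13.513°) = 0.2194, H₀ = 1.3496 rad.
Bracket: H₀ sin φ sin δ + cos φ cos δ sin H₀ = 1.3496×0.67430×-0.23366 + 0.73846×0.97232×0.97563 = -0.212639 + 0.700521 = 0.487882.
Q̄ = (S₀/π) × [bracket] = (1399/π) × 0.487882 = 217.26 W/m².
Ratio Q̄_A / Q̄_B = 188.56 / 217.26 = 0.8679.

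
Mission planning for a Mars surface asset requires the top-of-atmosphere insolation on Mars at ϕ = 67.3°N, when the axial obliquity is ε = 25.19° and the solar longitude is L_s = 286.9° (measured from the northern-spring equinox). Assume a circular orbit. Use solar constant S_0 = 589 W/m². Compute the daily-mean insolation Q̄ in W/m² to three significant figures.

Q̄ ≈ 0.00 W/m²

Solar declination: sin δ = sin ε · sin L_s = sin 25.19° × sin 286.9° = -0.40724, so δ = -24.032°.
cos h₀ = −tan(+67.3°) tan(-24.032°) = 1.0659 ≥ 1 ⇒ polar night, h₀ = 0 and Q̄ = 0.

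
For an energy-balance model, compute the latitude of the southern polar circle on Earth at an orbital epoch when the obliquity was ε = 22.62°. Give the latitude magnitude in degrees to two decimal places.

67.38°

The polar circle is the lowest latitude that experiences at least one full rotation of continuous darkness at the northern-summer solstice; it lies at |ϕ| = 90° − ε = 90° − 22.62° = 67.38°.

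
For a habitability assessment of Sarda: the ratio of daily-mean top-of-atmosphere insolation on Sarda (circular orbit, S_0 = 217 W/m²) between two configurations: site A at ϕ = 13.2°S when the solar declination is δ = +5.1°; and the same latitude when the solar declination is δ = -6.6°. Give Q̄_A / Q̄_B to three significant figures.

— Configuration A (ϕ=-13.2°):
cos h₀ = −tan(-13.2°) tan(+5.100°) = 0.0209, h₀ = 1.5499 rad.
Bracket: h₀ sin ϕ sin δ + cos ϕ cos δ sin h₀ = 1.5499×-0.22835×0.08889 + 0.97358×0.99604×0.99978 = -0.031460 + 0.969511 = 0.938051.
Q̄ = (S_0/π) × [bracket] = (217/π) × 0.938051 = 64.794 W/m².
— Configuration B (ϕ=-13.2°):
cos h₀ = −tan(-13.2°) tan(-6.600°) = -0.0271, h₀ = 1.5979 rad.
Bracket: h₀ sin ϕ sin δ + cos ϕ cos δ sin h₀ = 1.5979×-0.22835×-0.11494 + 0.97358×0.99337×0.99963 = 0.041939 + 0.966767 = 1.008706.
Q̄ = (S_0/π) × [bracket] = (217/π) × 1.008706 = 69.675 W/m².
Ratio Q̄_A / Q̄_B = 64.794 / 69.675 = 0.9299.

Q̄_A / Q̄_B ≈ 0.930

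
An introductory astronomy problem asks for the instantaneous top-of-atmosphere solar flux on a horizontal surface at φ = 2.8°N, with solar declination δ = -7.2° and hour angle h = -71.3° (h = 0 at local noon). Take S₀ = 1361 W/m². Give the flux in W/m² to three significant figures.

cos θ_z = sin φ sin δ + cos φ cos δ cos h = -0.006122 + 0.317705 = 0.311583.
Flux = S₀ · cos θ_z = 1361 × 0.311583 = 424.1 W/m².

424 W/m²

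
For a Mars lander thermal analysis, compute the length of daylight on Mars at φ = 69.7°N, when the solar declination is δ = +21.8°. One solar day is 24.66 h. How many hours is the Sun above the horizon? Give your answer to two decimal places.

Sunrise equation: cos H₀ = −tan φ · tan δ = -1.0813 ≤ −1, so the Sun never sets (polar day) and H₀ = π.
Daylight = 2H₀/(2π) × 24.66 h = (3.1416/π) × 24.66 = 24.66 h.

24.66 h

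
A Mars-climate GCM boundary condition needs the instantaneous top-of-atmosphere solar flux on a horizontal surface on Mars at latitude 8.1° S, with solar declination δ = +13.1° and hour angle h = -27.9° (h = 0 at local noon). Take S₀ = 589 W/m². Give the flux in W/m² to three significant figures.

cos θ_z = sin φ sin δ + cos φ cos δ cos h = -0.031935 + 0.852179 = 0.820244.
Flux = S₀ · cos θ_z = 589 × 0.820244 = 483.1 W/m².

483 W/m²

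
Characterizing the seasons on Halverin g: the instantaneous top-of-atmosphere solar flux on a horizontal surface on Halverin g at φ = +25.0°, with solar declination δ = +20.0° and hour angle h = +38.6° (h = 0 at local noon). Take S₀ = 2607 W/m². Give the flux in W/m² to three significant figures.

2.11e+03 W/m²

cos θ_z = sin φ sin δ + cos φ cos δ cos h = 0.144544 + 0.665582 = 0.810126.
Flux = S₀ · cos θ_z = 2607 × 0.810126 = 2112 W/m².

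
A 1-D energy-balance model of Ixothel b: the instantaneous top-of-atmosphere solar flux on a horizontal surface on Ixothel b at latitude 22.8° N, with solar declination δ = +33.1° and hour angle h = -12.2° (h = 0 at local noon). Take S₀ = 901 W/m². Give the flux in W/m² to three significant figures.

cos θ_z = sin φ sin δ + cos φ cos δ cos h = 0.211623 + 0.754821 = 0.966444.
Flux = S₀ · cos θ_z = 901 × 0.966444 = 870.8 W/m².

871 W/m²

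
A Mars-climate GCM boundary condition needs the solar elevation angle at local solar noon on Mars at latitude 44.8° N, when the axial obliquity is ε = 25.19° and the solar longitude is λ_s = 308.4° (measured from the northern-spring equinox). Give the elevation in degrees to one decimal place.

Solar declination: sin δ = sin ε · sin λ_s = sin 25.19° × sin 308.4° = -0.33356, so δ = -19.485°.
At local noon the hour angle is zero, so the zenith angle equals |φ − δ| = |+44.8° − (-19.485°)| = 64.285°.
Elevation = 90° − 64.285° = 25.7°.

25.7°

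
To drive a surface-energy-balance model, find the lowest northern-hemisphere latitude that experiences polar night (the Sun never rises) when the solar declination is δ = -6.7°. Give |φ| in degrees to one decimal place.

|φ| = 83.3°

Polar night requires cos H₀ = −tan φ tan δ ≥ 1, i.e. tan φ tan δ ≤ −1.
The boundary is |tan φ| · |tan δ| = 1, so |φ| = 90° − |δ| = 90° − 6.7° = 83.3° in the northern hemisphere.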